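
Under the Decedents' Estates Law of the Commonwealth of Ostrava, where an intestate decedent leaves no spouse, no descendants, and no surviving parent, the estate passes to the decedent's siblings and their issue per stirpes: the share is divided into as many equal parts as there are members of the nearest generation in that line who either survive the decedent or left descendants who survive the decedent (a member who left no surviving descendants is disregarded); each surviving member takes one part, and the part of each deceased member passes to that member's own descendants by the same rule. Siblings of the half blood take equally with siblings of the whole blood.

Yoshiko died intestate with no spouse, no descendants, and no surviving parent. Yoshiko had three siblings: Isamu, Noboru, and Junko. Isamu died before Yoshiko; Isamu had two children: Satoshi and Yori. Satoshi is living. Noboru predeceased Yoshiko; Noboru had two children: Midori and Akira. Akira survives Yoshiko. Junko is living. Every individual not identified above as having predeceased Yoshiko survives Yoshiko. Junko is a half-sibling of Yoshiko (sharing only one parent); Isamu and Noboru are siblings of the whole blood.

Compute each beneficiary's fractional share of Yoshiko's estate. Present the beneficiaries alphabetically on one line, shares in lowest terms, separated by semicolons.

Akira 1/6; Junko 1/3; Midori 1/6; Satoshi 1/6; Yori 1/6

No spouse, descendants, or parent survives, so the estate passes to Yoshiko's siblings per stirpes.
Half-blood and whole-blood siblings take equally under the stated rule.
The estate is divided into 3 equal shares of 1/3 among Isamu, Noboru, Junko.
Isamu predeceased; the 1/3 allotted to Isamu's branch passes to Isamu's issue by representation.
The 1/3 is divided into 2 equal shares of 1/6 among Satoshi, Yori.
Satoshi is living and takes 1/6.
Yori is living and takes 1/6.
Noboru predeceased; the 1/3 allotted to Noboru's branch passes to Noboru's issue by representation.
The 1/3 is divided into 2 equal shares of 1/6 among Midori, Akira.
Midori is living and takes 1/6.
Akira is living and takes 1/6.
Junko is living and takes 1/3.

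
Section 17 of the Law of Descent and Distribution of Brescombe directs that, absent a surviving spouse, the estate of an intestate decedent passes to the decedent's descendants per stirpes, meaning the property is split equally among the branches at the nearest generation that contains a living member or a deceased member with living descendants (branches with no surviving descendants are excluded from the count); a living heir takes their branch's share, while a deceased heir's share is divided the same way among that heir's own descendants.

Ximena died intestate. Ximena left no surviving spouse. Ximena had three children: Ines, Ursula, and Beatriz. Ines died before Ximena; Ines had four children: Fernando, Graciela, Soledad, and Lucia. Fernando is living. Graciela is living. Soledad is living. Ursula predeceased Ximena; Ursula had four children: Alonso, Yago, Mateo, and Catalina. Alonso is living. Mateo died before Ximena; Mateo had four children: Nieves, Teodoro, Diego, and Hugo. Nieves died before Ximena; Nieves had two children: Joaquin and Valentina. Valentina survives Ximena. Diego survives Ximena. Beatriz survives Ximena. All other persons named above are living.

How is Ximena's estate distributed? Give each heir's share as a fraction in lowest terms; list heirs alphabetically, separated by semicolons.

Alonso 1/12; Beatriz 1/3; Catalina 1/12; Diego 1/48; Fernando 1/12; Graciela 1/12; Hugo 1/48; Joaquin 1/96; Lucia 1/12; Soledad 1/12; Teodoro 1/48; Valentina 1/96; Yago 1/12

There is no surviving spouse, so the entire estate passes to Ximena's descendants per stirpes.
The estate is divided into 3 equal shares of 1/3 among Ines, Ursula, Beatriz.
Ines predeceased; the 1/3 allotted to Ines's branch passes to Ines's issue by representation.
The 1/3 is divided into 4 equal shares of 1/12 among Fernando, Graciela, Soledad, Lucia.
Fernando is living and takes 1/12.
Graciela is living and takes 1/12.
Soledad is living and takes 1/12.
Lucia is living and takes 1/12.
Ursula predeceased; the 1/3 allotted to Ursula's branch passes to Ursula's issue by representation.
The 1/3 is divided into 4 equal shares of 1/12 among Alonso, Yago, Mateo, Catalina.
Alonso is living and takes 1/12.
Yago is living and takes 1/12.
Mateo predeceased; the 1/12 allotted to Mateo's branch passes to Mateo's issue by representation.
The 1/12 is divided into 4 equal shares of 1/48 among Nieves, Teodoro, Diego, Hugo.
Nieves predeceased; the 1/48 allotted to Nieves's branch passes to Nieves's issue by representation.
The 1/48 is divided into 2 equal shares of 1/96 among Joaquin, Valentina.
Joaquin is living and takes 1/96.
Valentina is living and takes 1/96.
Teodoro is living and takes 1/48.
Diego is living and takes 1/48.
Hugo is living and takes 1/48.
Catalina is living and takes 1/12.
Beatriz is living and takes 1/3.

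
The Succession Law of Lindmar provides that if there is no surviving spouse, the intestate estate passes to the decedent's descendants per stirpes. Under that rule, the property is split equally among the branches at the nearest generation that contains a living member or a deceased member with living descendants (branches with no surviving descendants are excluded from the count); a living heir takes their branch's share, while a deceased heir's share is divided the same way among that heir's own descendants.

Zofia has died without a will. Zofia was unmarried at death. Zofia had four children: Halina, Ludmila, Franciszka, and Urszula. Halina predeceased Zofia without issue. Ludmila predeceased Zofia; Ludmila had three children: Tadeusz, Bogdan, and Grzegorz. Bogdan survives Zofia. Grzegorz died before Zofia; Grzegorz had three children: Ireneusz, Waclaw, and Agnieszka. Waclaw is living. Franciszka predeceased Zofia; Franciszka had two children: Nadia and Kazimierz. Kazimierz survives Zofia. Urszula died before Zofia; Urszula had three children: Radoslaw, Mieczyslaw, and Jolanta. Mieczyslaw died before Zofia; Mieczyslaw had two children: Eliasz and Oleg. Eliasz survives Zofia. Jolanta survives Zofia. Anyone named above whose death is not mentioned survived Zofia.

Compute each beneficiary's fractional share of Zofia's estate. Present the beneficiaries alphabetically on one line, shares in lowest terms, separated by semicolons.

There is no surviving spouse, so the entire estate passes to Zofia's descendants per stirpes.
Halina left no surviving issue, so that branch lapses and is disregarded.
The estate is divided into 3 equal shares of 1/3 among Ludmila, Franciszka, Urszula.
Ludmila predeceased; the 1/3 allotted to Ludmila's branch passes to Ludmila's issue by representation.
The 1/3 is divided into 3 equal shares of 1/9 among Tadeusz, Bogdan, Grzegorz.
Tadeusz is living and takes 1/9.
Bogdan is living and takes 1/9.
Grzegorz predeceased; the 1/9 allotted to Grzegorz's branch passes to Grzegorz's issue by representation.
The 1/9 is divided into 3 equal shares of 1/27 among Ireneusz, Waclaw, Agnieszka.
Ireneusz is living and takes 1/27.
Waclaw is living and takes 1/27.
Agnieszka is living and takes 1/27.
Franciszka predeceased; the 1/3 allotted to Franciszka's branch passes to Franciszka's issue by representation.
The 1/3 is divided into 2 equal shares of 1/6 among Nadia, Kazimierz.
Nadia is living and takes 1/6.
Kazimierz is living and takes 1/6.
Urszula predeceased; the 1/3 allotted to Urszula's branch passes to Urszula's issue by representation.
The 1/3 is divided into 3 equal shares of 1/9 among Radoslaw, Mieczyslaw, Jolanta.
Radoslaw is living and takes 1/9.
Mieczyslaw predeceased; the 1/9 allotted to Mieczyslaw's branch passes to Mieczyslaw's issue by representation.
The 1/9 is divided into 2 equal shares of 1/18 among Eliasz, Oleg.
Eliasz is living and takes 1/18.
Oleg is living and takes 1/18.
Jolanta is living and takes 1/9.

Agnieszka 1/27; Bogdan 1/9; Eliasz 1/18; Ireneusz 1/27; Jolanta 1/9; Kazimierz 1/6; Nadia 1/6; Oleg 1/18; Radoslaw 1/9; Tadeusz 1/9; Waclaw 1/27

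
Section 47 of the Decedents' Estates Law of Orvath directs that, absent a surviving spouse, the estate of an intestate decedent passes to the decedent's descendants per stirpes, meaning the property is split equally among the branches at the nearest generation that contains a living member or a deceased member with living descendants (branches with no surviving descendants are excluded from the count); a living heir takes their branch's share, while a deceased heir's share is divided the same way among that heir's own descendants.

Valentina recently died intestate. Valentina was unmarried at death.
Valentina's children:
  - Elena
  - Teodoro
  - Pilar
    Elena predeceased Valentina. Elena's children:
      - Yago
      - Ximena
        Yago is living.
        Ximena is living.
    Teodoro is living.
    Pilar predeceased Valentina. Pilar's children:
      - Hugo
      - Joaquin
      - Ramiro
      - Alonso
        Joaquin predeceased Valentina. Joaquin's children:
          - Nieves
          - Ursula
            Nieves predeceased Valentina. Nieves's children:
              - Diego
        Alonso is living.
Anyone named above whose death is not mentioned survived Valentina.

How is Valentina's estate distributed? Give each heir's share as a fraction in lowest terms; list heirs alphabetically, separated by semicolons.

Alonso 1/12; Diego 1/24; Hugo 1/12; Ramiro 1/12; Teodoro 1/3; Ursula 1/24; Ximena 1/6; Yago 1/6

There is no surviving spouse, so the entire estate passes to Valentina's descendants per stirpes.
The estate is divided into 3 equal shares of 1/3 among Elena, Teodoro, Pilar.
Elena predeceased; the 1/3 allotted to Elena's branch passes to Elena's issue by representation.
The 1/3 is divided into 2 equal shares of 1/6 among Yago, Ximena.
Yago is living and takes 1/6.
Ximena is living and takes 1/6.
Teodoro is living and takes 1/3.
Pilar predeceased; the 1/3 allotted to Pilar's branch passes to Pilar's issue by representation.
The 1/3 is divided into 4 equal shares of 1/12 among Hugo, Joaquin, Ramiro, Alonso.
Hugo is living and takes 1/12.
Joaquin predeceased; the 1/12 allotted to Joaquin's branch passes to Joaquin's issue by representation.
The 1/12 is divided into 2 equal shares of 1/24 among Nieves, Ursula.
Nieves predeceased; the 1/24 allotted to Nieves's branch passes to Nieves's issue by representation.
Diego is the sole taker at this level and receives the full 1/24.
Ursula is living and takes 1/24.
Ramiro is living and takes 1/12.
Alonso is living and takes 1/12.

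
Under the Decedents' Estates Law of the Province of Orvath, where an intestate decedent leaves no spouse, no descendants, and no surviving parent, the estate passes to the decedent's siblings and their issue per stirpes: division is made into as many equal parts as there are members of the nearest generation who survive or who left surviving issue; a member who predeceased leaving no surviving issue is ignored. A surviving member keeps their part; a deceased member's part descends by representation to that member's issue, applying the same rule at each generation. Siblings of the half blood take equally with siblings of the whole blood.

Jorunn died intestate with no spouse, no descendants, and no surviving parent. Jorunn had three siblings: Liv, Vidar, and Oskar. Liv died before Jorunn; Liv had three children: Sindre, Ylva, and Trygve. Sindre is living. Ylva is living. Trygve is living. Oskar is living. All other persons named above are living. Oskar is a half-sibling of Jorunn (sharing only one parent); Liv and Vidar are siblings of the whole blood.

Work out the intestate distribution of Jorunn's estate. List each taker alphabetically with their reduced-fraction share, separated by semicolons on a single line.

No spouse, descendants, or parent survives, so the estate passes to Jorunn's siblings per stirpes.
Half-blood and whole-blood siblings take equally under the stated rule.
The estate is divided into 3 equal shares of 1/3 among Liv, Vidar, Oskar.
Liv predeceased; the 1/3 allotted to Liv's branch passes to Liv's issue by representation.
The 1/3 is divided into 3 equal shares of 1/9 among Sindre, Ylva, Trygve.
Sindre is living and takes 1/9.
Ylva is living and takes 1/9.
Trygve is living and takes 1/9.
Vidar is living and takes 1/3.
Oskar is living and takes 1/3.

Oskar 1/3; Sindre 1/9; Trygve 1/9; Vidar 1/3; Ylva 1/9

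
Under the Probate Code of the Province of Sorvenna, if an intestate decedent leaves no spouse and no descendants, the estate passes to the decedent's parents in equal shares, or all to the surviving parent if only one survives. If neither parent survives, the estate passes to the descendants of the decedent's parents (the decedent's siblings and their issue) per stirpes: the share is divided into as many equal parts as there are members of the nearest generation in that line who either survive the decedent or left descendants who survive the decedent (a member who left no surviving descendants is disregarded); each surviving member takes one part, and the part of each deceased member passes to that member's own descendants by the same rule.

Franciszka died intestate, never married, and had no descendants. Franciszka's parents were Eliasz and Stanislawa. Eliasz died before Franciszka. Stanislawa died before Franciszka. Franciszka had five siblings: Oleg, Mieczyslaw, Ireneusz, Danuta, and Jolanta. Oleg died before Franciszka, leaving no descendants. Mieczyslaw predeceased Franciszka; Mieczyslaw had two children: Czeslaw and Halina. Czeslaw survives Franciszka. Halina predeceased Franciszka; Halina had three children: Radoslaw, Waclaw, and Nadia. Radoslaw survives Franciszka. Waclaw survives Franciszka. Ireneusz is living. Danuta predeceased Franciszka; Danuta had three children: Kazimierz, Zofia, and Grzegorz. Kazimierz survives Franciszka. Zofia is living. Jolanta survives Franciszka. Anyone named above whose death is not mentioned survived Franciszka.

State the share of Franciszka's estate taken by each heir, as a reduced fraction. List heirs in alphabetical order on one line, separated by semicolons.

Neither parent survives and there are no descendants, so the estate passes to Franciszka's siblings and their issue per stirpes.
Oleg left no surviving issue, so that branch lapses and is disregarded.
The estate is divided into 4 equal shares of 1/4 among Mieczyslaw, Ireneusz, Danuta, Jolanta.
Mieczyslaw predeceased; the 1/4 allotted to Mieczyslaw's branch passes to Mieczyslaw's issue by representation.
The 1/4 is divided into 2 equal shares of 1/8 among Czeslaw, Halina.
Czeslaw is living and takes 1/8.
Halina predeceased; the 1/8 allotted to Halina's branch passes to Halina's issue by representation.
The 1/8 is divided into 3 equal shares of 1/24 among Radoslaw, Waclaw, Nadia.
Radoslaw is living and takes 1/24.
Waclaw is living and takes 1/24.
Nadia is living and takes 1/24.
Ireneusz is living and takes 1/4.
Danuta predeceased; the 1/4 allotted to Danuta's branch passes to Danuta's issue by representation.
The 1/4 is divided into 3 equal shares of 1/12 among Kazimierz, Zofia, Grzegorz.
Kazimierz is living and takes 1/12.
Zofia is living and takes 1/12.
Grzegorz is living and takes 1/12.
Jolanta is living and takes 1/4.

Czeslaw 1/8; Grzegorz 1/12; Ireneusz 1/4; Jolanta 1/4; Kazimierz 1/12; Nadia 1/24; Radoslaw 1/24; Waclaw 1/24; Zofia 1/12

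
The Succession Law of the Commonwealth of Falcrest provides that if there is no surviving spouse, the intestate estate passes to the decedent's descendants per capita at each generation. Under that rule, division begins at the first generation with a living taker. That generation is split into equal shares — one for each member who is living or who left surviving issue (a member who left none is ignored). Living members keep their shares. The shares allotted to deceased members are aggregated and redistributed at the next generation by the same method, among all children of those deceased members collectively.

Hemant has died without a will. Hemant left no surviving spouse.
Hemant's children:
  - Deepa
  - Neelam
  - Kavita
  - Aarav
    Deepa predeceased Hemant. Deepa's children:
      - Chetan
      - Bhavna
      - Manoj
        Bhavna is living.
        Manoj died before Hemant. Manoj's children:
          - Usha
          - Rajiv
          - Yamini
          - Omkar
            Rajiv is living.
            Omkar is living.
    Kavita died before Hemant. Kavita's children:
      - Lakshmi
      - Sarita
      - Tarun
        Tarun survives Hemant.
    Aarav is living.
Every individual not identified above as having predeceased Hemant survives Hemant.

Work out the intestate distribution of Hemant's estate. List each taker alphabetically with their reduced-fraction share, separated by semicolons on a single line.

Aarav 1/4; Bhavna 1/12; Chetan 1/12; Lakshmi 1/12; Neelam 1/4; Omkar 1/48; Rajiv 1/48; Sarita 1/12; Tarun 1/12; Usha 1/48; Yamini 1/48

There is no surviving spouse, so the entire estate passes to Hemant's descendants per capita at each generation.
At generation 1 (Deepa, Neelam, Kavita, Aarav) there are 4 shares of (1)/4 = 1/4 each.
Living: Neelam and Aarav — each takes 1/4.
Deceased: Deepa and Kavita. Their combined 1/2 is pooled and carried to generation 2.
At generation 2 (Chetan, Bhavna, Manoj, Lakshmi, Sarita, Tarun) there are 6 shares of (1/2)/6 = 1/12 each.
Living: Chetan, Bhavna, Lakshmi, Sarita, and Tarun — each takes 1/12.
Deceased: Manoj. That 1/12 share is carried to generation 3.
At generation 3 (Usha, Rajiv, Yamini, Omkar) there are 4 shares of (1/12)/4 = 1/48 each.
Living: Usha, Rajiv, Yamini, and Omkar — each takes 1/48.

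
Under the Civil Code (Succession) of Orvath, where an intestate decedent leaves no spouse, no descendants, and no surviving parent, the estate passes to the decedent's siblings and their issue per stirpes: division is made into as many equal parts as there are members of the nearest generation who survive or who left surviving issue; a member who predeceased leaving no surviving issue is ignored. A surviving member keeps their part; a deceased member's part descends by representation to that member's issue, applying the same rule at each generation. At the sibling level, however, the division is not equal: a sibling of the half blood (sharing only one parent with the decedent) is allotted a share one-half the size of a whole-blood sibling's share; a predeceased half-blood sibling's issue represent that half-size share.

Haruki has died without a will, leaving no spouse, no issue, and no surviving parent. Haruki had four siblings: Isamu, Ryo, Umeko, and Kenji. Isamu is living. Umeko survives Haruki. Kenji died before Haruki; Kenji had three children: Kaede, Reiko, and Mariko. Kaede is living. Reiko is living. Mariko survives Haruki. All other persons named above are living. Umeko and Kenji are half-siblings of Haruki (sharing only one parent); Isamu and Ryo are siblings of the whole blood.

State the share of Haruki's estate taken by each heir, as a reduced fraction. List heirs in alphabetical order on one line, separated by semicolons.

No spouse, descendants, or parent survives, so the estate passes to Haruki's siblings per stirpes.
Half-blood siblings count for one-half the weight of whole-blood siblings at the initial division.
Dividing 1 in proportion to weights (total weight 3): Isamu (weight 1) → 1/3; Ryo (weight 1) → 1/3; Umeko (weight 1/2) → 1/6; Kenji (weight 1/2) → 1/6.
Isamu is living and takes 1/3.
Ryo is living and takes 1/3.
Umeko is living and takes 1/6.
Kenji predeceased; the 1/6 allotted to Kenji's branch passes to Kenji's issue by representation.
The 1/6 is divided into 3 equal shares of 1/18 among Kaede, Reiko, Mariko.
Kaede is living and takes 1/18.
Reiko is living and takes 1/18.
Mariko is living and takes 1/18.

Isamu 1/3; Kaede 1/18; Mariko 1/18; Reiko 1/18; Ryo 1/3; Umeko 1/6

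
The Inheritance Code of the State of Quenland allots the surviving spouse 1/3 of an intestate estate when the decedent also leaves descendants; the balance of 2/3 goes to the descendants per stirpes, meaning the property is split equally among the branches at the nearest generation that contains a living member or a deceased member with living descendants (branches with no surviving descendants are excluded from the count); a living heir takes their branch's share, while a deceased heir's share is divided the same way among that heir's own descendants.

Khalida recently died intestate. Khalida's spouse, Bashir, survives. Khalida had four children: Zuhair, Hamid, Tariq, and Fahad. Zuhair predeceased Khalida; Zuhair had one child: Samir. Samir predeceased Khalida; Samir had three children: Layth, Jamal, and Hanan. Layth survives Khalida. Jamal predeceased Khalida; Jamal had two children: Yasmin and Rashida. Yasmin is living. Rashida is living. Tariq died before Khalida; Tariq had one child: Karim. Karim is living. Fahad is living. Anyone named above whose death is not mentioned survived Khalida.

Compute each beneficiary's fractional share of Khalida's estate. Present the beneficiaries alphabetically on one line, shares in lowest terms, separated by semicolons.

Bashir, as surviving spouse, takes 1/3.
The remaining 2/3 passes to Khalida's descendants per stirpes.
The 2/3 is divided into 4 equal shares of 1/6 among Zuhair, Hamid, Tariq, Fahad.
Zuhair predeceased; the 1/6 allotted to Zuhair's branch passes to Zuhair's issue by representation.
Samir's line is the sole branch at this level, so the full 1/6 passes to Samir's issue by representation.
The 1/6 is divided into 3 equal shares of 1/18 among Layth, Jamal, Hanan.
Layth is living and takes 1/18.
Jamal predeceased; the 1/18 allotted to Jamal's branch passes to Jamal's issue by representation.
The 1/18 is divided into 2 equal shares of 1/36 among Yasmin, Rashida.
Yasmin is living and takes 1/36.
Rashida is living and takes 1/36.
Hanan is living and takes 1/18.
Hamid is living and takes 1/6.
Tariq predeceased; the 1/6 allotted to Tariq's branch passes to Tariq's issue by representation.
Karim is the sole taker at this level and receives the full 1/6.
Fahad is living and takes 1/6.

Bashir 1/3; Fahad 1/6; Hamid 1/6; Hanan 1/18; Karim 1/6; Layth 1/18; Rashida 1/36; Yasmin 1/36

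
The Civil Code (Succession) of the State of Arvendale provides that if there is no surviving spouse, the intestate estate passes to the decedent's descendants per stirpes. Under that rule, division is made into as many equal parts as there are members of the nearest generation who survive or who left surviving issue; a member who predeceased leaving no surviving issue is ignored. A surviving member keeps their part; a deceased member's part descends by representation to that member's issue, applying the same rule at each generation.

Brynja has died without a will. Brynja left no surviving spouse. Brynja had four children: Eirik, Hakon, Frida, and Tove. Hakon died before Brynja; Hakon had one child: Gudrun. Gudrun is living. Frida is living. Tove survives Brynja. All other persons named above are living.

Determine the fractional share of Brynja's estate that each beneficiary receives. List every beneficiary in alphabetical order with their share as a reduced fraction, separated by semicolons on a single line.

There is no surviving spouse, so the entire estate passes to Brynja's descendants per stirpes.
The estate is divided into 4 equal shares of 1/4 among Eirik, Hakon, Frida, Tove.
Eirik is living and takes 1/4.
Hakon predeceased; the 1/4 allotted to Hakon's branch passes to Hakon's issue by representation.
Gudrun is the sole taker at this level and receives the full 1/4.
Frida is living and takes 1/4.
Tove is living and takes 1/4.

Eirik 1/4; Frida 1/4; Gudrun 1/4; Tove 1/4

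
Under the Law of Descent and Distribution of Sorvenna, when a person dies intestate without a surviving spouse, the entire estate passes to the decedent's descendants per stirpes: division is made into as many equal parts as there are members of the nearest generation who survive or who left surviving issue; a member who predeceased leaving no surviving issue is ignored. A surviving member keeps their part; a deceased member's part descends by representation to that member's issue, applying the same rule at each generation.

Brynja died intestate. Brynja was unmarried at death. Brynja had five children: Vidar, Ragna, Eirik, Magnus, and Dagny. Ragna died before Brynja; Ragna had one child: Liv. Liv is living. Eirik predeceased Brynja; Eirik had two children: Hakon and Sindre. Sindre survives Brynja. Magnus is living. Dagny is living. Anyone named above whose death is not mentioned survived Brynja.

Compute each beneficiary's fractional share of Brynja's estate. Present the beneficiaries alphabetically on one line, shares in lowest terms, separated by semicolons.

Dagny 1/5; Hakon 1/10; Liv 1/5; Magnus 1/5; Sindre 1/10; Vidar 1/5

There is no surviving spouse, so the entire estate passes to Brynja's descendants per stirpes.
The estate is divided into 5 equal shares of 1/5 among Vidar, Ragna, Eirik, Magnus, Dagny.
Vidar is living and takes 1/5.
Ragna predeceased; the 1/5 allotted to Ragna's branch passes to Ragna's issue by representation.
Liv is the sole taker at this level and receives the full 1/5.
Eirik predeceased; the 1/5 allotted to Eirik's branch passes to Eirik's issue by representation.
The 1/5 is divided into 2 equal shares of 1/10 among Hakon, Sindre.
Hakon is living and takes 1/10.
Sindre is living and takes 1/10.
Magnus is living and takes 1/5.
Dagny is living and takes 1/5.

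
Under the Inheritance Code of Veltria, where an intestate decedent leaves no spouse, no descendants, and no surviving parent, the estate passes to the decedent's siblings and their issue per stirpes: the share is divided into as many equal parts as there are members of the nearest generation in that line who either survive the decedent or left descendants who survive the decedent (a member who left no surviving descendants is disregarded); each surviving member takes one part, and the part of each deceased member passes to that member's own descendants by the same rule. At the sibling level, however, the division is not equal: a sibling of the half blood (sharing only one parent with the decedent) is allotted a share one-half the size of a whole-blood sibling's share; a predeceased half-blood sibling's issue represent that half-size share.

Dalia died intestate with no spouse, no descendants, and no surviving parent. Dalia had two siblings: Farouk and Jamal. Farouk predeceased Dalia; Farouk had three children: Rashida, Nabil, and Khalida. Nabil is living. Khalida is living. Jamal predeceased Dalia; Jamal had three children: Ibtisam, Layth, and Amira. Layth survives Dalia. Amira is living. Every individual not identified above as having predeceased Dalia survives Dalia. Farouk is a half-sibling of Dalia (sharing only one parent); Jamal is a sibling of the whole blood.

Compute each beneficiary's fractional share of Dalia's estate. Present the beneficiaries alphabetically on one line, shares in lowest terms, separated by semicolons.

No spouse, descendants, or parent survives, so the estate passes to Dalia's siblings per stirpes.
Half-blood siblings count for one-half the weight of whole-blood siblings at the initial division.
Dividing 1 in proportion to weights (total weight 3/2): Farouk (weight 1/2) → 1/3; Jamal (weight 1) → 2/3.
Farouk predeceased; the 1/3 allotted to Farouk's branch passes to Farouk's issue by representation.
The 1/3 is divided into 3 equal shares of 1/9 among Rashida, Nabil, Khalida.
Rashida is living and takes 1/9.
Nabil is living and takes 1/9.
Khalida is living and takes 1/9.
Jamal predeceased; the 2/3 allotted to Jamal's branch passes to Jamal's issue by representation.
The 2/3 is divided into 3 equal shares of 2/9 among Ibtisam, Layth, Amira.
Ibtisam is living and takes 2/9.
Layth is living and takes 2/9.
Amira is living and takes 2/9.

Amira 2/9; Ibtisam 2/9; Khalida 1/9; Layth 2/9; Nabil 1/9; Rashida 1/9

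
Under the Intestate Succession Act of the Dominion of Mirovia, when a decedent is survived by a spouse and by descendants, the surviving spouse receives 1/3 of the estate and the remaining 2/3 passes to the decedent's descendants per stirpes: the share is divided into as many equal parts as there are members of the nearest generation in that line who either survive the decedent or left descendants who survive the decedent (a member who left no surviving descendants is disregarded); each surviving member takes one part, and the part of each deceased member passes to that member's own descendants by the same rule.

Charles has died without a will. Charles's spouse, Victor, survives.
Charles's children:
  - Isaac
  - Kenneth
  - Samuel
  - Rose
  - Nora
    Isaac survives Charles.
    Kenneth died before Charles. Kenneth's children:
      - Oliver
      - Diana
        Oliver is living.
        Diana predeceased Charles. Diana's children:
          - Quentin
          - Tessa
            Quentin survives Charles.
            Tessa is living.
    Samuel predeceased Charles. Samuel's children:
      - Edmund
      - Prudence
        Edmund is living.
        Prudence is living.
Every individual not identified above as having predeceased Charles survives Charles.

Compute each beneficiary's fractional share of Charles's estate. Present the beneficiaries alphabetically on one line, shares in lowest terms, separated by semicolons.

Edmund 1/15; Isaac 2/15; Nora 2/15; Oliver 1/15; Prudence 1/15; Quentin 1/30; Rose 2/15; Tessa 1/30; Victor 1/3

Victor, as surviving spouse, takes 1/3.
The remaining 2/3 passes to Charles's descendants per stirpes.
The 2/3 is divided into 5 equal shares of 2/15 among Isaac, Kenneth, Samuel, Rose, Nora.
Isaac is living and takes 2/15.
Kenneth predeceased; the 2/15 allotted to Kenneth's branch passes to Kenneth's issue by representation.
The 2/15 is divided into 2 equal shares of 1/15 among Oliver, Diana.
Oliver is living and takes 1/15.
Diana predeceased; the 1/15 allotted to Diana's branch passes to Diana's issue by representation.
The 1/15 is divided into 2 equal shares of 1/30 among Quentin, Tessa.
Quentin is living and takes 1/30.
Tessa is living and takes 1/30.
Samuel predeceased; the 2/15 allotted to Samuel's branch passes to Samuel's issue by representation.
The 2/15 is divided into 2 equal shares of 1/15 among Edmund, Prudence.
Edmund is living and takes 1/15.
Prudence is living and takes 1/15.
Rose is living and takes 2/15.
Nora is living and takes 2/15.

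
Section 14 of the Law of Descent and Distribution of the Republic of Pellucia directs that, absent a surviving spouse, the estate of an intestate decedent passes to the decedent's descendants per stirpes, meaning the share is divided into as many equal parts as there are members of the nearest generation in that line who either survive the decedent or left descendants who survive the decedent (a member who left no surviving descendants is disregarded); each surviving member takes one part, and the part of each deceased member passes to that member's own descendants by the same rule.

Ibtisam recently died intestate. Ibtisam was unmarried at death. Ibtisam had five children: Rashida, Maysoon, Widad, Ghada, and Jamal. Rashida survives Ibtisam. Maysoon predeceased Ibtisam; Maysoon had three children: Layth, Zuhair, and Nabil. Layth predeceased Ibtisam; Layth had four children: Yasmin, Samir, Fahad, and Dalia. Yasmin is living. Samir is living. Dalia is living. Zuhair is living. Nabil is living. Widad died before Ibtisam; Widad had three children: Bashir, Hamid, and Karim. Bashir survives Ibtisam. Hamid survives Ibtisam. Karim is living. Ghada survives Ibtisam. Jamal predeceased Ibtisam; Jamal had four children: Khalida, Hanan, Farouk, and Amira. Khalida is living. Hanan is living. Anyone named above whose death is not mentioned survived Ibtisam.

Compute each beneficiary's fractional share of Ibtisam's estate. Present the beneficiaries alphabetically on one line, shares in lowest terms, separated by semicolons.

There is no surviving spouse, so the entire estate passes to Ibtisam's descendants per stirpes.
The estate is divided into 5 equal shares of 1/5 among Rashida, Maysoon, Widad, Ghada, Jamal.
Rashida is living and takes 1/5.
Maysoon predeceased; the 1/5 allotted to Maysoon's branch passes to Maysoon's issue by representation.
The 1/5 is divided into 3 equal shares of 1/15 among Layth, Zuhair, Nabil.
Layth predeceased; the 1/15 allotted to Layth's branch passes to Layth's issue by representation.
The 1/15 is divided into 4 equal shares of 1/60 among Yasmin, Samir, Fahad, Dalia.
Yasmin is living and takes 1/60.
Samir is living and takes 1/60.
Fahad is living and takes 1/60.
Dalia is living and takes 1/60.
Zuhair is living and takes 1/15.
Nabil is living and takes 1/15.
Widad predeceased; the 1/5 allotted to Widad's branch passes to Widad's issue by representation.
The 1/5 is divided into 3 equal shares of 1/15 among Bashir, Hamid, Karim.
Bashir is living and takes 1/15.
Hamid is living and takes 1/15.
Karim is living and takes 1/15.
Ghada is living and takes 1/5.
Jamal predeceased; the 1/5 allotted to Jamal's branch passes to Jamal's issue by representation.
The 1/5 is divided into 4 equal shares of 1/20 among Khalida, Hanan, Farouk, Amira.
Khalida is living and takes 1/20.
Hanan is living and takes 1/20.
Farouk is living and takes 1/20.
Amira is living and takes 1/20.

Amira 1/20; Bashir 1/15; Dalia 1/60; Fahad 1/60; Farouk 1/20; Ghada 1/5; Hamid 1/15; Hanan 1/20; Karim 1/15; Khalida 1/20; Nabil 1/15; Rashida 1/5; Samir 1/60; Yasmin 1/60; Zuhair 1/15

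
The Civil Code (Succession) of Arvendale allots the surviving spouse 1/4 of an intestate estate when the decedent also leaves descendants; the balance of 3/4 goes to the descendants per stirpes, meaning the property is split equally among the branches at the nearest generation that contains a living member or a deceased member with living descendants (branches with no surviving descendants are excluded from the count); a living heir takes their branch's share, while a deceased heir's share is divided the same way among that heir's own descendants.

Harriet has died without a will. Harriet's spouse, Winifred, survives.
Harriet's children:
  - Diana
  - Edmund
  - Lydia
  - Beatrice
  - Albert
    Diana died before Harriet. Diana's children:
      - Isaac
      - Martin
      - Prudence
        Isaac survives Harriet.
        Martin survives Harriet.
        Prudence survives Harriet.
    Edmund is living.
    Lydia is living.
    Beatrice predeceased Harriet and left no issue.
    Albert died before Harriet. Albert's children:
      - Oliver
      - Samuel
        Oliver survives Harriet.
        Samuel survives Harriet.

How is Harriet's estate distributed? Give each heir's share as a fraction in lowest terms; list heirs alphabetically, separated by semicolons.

Edmund 3/16; Isaac 1/16; Lydia 3/16; Martin 1/16; Oliver 3/32; Prudence 1/16; Samuel 3/32; Winifred 1/4

Winifred, as surviving spouse, takes 1/4.
The remaining 3/4 passes to Harriet's descendants per stirpes.
Beatrice left no surviving issue, so that branch lapses and is disregarded.
The 3/4 is divided into 4 equal shares of 3/16 among Diana, Edmund, Lydia, Albert.
Diana predeceased; the 3/16 allotted to Diana's branch passes to Diana's issue by representation.
The 3/16 is divided into 3 equal shares of 1/16 among Isaac, Martin, Prudence.
Isaac is living and takes 1/16.
Martin is living and takes 1/16.
Prudence is living and takes 1/16.
Edmund is living and takes 3/16.
Lydia is living and takes 3/16.
Albert predeceased; the 3/16 allotted to Albert's branch passes to Albert's issue by representation.
The 3/16 is divided into 2 equal shares of 3/32 among Oliver, Samuel.
Oliver is living and takes 3/32.
Samuel is living and takes 3/32.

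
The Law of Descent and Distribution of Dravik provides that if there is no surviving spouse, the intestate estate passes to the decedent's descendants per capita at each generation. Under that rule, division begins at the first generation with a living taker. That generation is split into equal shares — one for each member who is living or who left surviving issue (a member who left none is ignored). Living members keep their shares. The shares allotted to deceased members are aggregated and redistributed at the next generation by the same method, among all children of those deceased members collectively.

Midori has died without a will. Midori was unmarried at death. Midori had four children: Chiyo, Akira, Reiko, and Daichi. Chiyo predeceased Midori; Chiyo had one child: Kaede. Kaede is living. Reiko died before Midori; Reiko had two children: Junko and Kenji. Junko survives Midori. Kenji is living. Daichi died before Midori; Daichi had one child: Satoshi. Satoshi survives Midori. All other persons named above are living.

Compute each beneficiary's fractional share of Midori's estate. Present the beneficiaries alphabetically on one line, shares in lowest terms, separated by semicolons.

Akira 1/4; Junko 3/16; Kaede 3/16; Kenji 3/16; Satoshi 3/16

There is no surviving spouse, so the entire estate passes to Midori's descendants per capita at each generation.
At generation 1 (Chiyo, Akira, Reiko, Daichi) there are 4 shares of (1)/4 = 1/4 each.
Living: Akira — each takes 1/4.
Deceased: Chiyo, Reiko, and Daichi. Their combined 3/4 is pooled and carried to generation 2.
At generation 2 (Kaede, Junko, Kenji, Satoshi) there are 4 shares of (3/4)/4 = 3/16 each.
Living: Kaede, Junko, Kenji, and Satoshi — each takes 3/16.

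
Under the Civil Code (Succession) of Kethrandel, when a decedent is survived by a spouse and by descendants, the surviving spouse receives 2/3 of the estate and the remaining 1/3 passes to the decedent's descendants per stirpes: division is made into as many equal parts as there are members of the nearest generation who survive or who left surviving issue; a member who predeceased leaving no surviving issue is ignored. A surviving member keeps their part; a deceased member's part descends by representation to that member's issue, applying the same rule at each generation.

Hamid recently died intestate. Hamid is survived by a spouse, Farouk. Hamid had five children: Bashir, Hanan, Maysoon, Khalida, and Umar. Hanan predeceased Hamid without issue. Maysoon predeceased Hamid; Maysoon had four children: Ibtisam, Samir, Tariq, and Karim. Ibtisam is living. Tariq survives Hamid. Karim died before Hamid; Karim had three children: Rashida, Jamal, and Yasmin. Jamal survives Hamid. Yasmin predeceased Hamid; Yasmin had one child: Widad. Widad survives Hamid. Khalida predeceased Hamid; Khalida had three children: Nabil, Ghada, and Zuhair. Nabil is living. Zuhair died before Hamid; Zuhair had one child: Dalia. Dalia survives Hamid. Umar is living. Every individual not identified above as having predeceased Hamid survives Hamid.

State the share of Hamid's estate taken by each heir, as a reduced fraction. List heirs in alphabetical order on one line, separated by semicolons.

Farouk, as surviving spouse, takes 2/3.
The remaining 1/3 passes to Hamid's descendants per stirpes.
Hanan left no surviving issue, so that branch lapses and is disregarded.
The 1/3 is divided into 4 equal shares of 1/12 among Bashir, Maysoon, Khalida, Umar.
Bashir is living and takes 1/12.
Maysoon predeceased; the 1/12 allotted to Maysoon's branch passes to Maysoon's issue by representation.
The 1/12 is divided into 4 equal shares of 1/48 among Ibtisam, Samir, Tariq, Karim.
Ibtisam is living and takes 1/48.
Samir is living and takes 1/48.
Tariq is living and takes 1/48.
Karim predeceased; the 1/48 allotted to Karim's branch passes to Karim's issue by representation.
The 1/48 is divided into 3 equal shares of 1/144 among Rashida, Jamal, Yasmin.
Rashida is living and takes 1/144.
Jamal is living and takes 1/144.
Yasmin predeceased; the 1/144 allotted to Yasmin's branch passes to Yasmin's issue by representation.
Widad is the sole taker at this level and receives the full 1/144.
Khalida predeceased; the 1/12 allotted to Khalida's branch passes to Khalida's issue by representation.
The 1/12 is divided into 3 equal shares of 1/36 among Nabil, Ghada, Zuhair.
Nabil is living and takes 1/36.
Ghada is living and takes 1/36.
Zuhair predeceased; the 1/36 allotted to Zuhair's branch passes to Zuhair's issue by representation.
Dalia is the sole taker at this level and receives the full 1/36.
Umar is living and takes 1/12.

Bashir 1/12; Dalia 1/36; Farouk 2/3; Ghada 1/36; Ibtisam 1/48; Jamal 1/144; Nabil 1/36; Rashida 1/144; Samir 1/48; Tariq 1/48; Umar 1/12; Widad 1/144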